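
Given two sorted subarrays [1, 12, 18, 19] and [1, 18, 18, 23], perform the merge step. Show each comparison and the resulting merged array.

Merging process:

Compare 1 vs 1: take 1 from left. Merged: [1]
Compare 12 vs 1: take 1 from right. Merged: [1, 1]
Compare 12 vs 18: take 12 from left. Merged: [1, 1, 12]
Compare 18 vs 18: take 18 from left. Merged: [1, 1, 12, 18]
Compare 19 vs 18: take 18 from right. Merged: [1, 1, 12, 18, 18]
Compare 19 vs 18: take 18 from right. Merged: [1, 1, 12, 18, 18, 18]
Compare 19 vs 23: take 19 from left. Merged: [1, 1, 12, 18, 18, 18, 19]
Append remaining from right: [23]. Merged: [1, 1, 12, 18, 18, 18, 19, 23]

Final merged array: [1, 1, 12, 18, 18, 18, 19, 23]
Total comparisons: 7

The merged array is [1, 1, 12, 18, 18, 18, 19, 23], requiring 7 comparisons. The merge step runs in O(n) time where n is the total number of elements.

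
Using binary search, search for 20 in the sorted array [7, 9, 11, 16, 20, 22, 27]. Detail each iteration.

Binary search for 20 in [7, 9, 11, 16, 20, 22, 27]:

lo=0, hi=6, mid=3, arr[mid]=16 -> 16 < 20, search right half
lo=4, hi=6, mid=5, arr[mid]=22 -> 22 > 20, search left half
lo=4, hi=4, mid=4, arr[mid]=20 -> Found target at index 4!

Binary search finds 20 at index 4 after 3 comparisons. The search repeatedly halves the search space by comparing with the middle element.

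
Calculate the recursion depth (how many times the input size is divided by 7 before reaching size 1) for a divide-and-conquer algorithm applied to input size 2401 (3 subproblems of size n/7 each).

For divide and conquer with division factor 7:

Problem sizes at each level:
Level 0: 2401
Level 1: 343
Level 2: 49
Level 3: 7
Level 4: 1

The root is level 0 and the size-1 base case is level 4 (the tree spans levels 0 through 4, i.e. 5 levels counting the root), so the depth is the number of divisions: log_7(2401) = 4

The recursion tree depth is log_7(2401) = 4. At each level, the problem size is divided by 7, so it takes 4 divisions to reduce to a base case of size 1. The algorithm makes 3 recursive calls at each level.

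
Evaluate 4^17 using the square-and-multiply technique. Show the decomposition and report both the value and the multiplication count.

Computing 4^17 by squaring (build up from 4^1; each line after the first costs one multiplication):

4^1 = 4
4^2 = (4^1)^2 = 4^2 = 16
4^4 = (4^2)^2 = 16^2 = 256
4^8 = (4^4)^2 = 256^2 = 65536
4^16 = (4^8)^2 = 65536^2 = 4294967296
4^17 = 4 * 4^16 = 4 * 4294967296 = 17179869184

Result: 17179869184
Multiplications needed: 5 (5 lines after 4^1)

4^17 = 17179869184. Using exponentiation by squaring, this requires 5 multiplications. The key idea: if the exponent is even, square the half-power; if odd, multiply by the base once.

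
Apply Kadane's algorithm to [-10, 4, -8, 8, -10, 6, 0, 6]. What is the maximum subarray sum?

Using Kadane's algorithm on [-10, 4, -8, 8, -10, 6, 0, 6]:

Scanning through the array:
Position 1 (value 4): max_ending_here = 4, max_so_far = 4
Position 2 (value -8): max_ending_here = -4, max_so_far = 4
Position 3 (value 8): max_ending_here = 8, max_so_far = 8
Position 4 (value -10): max_ending_here = -2, max_so_far = 8
Position 5 (value 6): max_ending_here = 6, max_so_far = 8
Position 6 (value 0): max_ending_here = 6, max_so_far = 8
Position 7 (value 6): max_ending_here = 12, max_so_far = 12

Maximum subarray: [6, 0, 6]
Maximum sum: 12

The maximum subarray is [6, 0, 6] with sum 12. This subarray runs from index 5 to index 7.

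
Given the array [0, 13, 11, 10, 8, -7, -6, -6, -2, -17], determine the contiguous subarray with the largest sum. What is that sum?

Using Kadane's algorithm on [0, 13, 11, 10, 8, -7, -6, -6, -2, -17]:

Scanning through the array:
Position 1 (value 13): max_ending_here = 13, max_so_far = 13
Position 2 (value 11): max_ending_here = 24, max_so_far = 24
Position 3 (value 10): max_ending_here = 34, max_so_far = 34
Position 4 (value 8): max_ending_here = 42, max_so_far = 42
Position 5 (value -7): max_ending_here = 35, max_so_far = 42
Position 6 (value -6): max_ending_here = 29, max_so_far = 42
Position 7 (value -6): max_ending_here = 23, max_so_far = 42
Position 8 (value -2): max_ending_here = 21, max_so_far = 42
Position 9 (value -17): max_ending_here = 4, max_so_far = 42

Maximum subarray: [0, 13, 11, 10, 8]
Maximum sum: 42

The maximum subarray is [0, 13, 11, 10, 8] with sum 42. This subarray runs from index 0 to index 4.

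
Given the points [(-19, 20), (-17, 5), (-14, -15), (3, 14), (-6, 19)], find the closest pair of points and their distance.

Computing all pairwise distances among 5 points:

d((-19, 20), (-17, 5)) = 15.1327
d((-19, 20), (-14, -15)) = 35.3553
d((-19, 20), (3, 14)) = 22.8035
d((-19, 20), (-6, 19)) = 13.0384
d((-17, 5), (-14, -15)) = 20.2237
d((-17, 5), (3, 14)) = 21.9317
d((-17, 5), (-6, 19)) = 17.8045
d((-14, -15), (3, 14)) = 33.6155
d((-14, -15), (-6, 19)) = 34.9285
d((3, 14), (-6, 19)) = 10.2956 <-- minimum

Closest pair: (3, 14) and (-6, 19) with distance 10.2956

The closest pair is (3, 14) and (-6, 19) with Euclidean distance 10.2956. For 5 points, brute-force pairwise comparison is shown above. For large n, the divide-and-conquer algorithm (sort by x, recurse on halves, check the dividing strip) achieves O(n log n).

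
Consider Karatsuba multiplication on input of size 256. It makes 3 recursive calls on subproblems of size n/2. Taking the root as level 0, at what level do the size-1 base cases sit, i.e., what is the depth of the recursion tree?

For divide and conquer with division factor 2:

Problem sizes at each level:
Level 0: 256
Level 1: 128
Level 2: 64
Level 3: 32
Level 4: 16
Level 5: 8
Level 6: 4
Level 7: 2
Level 8: 1

The root is level 0 and the size-1 base case is level 8 (the tree spans levels 0 through 8, i.e. 9 levels counting the root), so the depth is the number of divisions: log_2(256) = 8

The recursion tree depth is log_2(256) = 8. At each level, the problem size is divided by 2, so it takes 8 divisions to reduce to a base case of size 1. The algorithm makes 3 recursive calls at each level.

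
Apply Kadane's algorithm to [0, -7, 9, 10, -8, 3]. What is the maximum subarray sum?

Using Kadane's algorithm on [0, -7, 9, 10, -8, 3]:

Scanning through the array:
Position 1 (value -7): max_ending_here = -7, max_so_far = 0
Position 2 (value 9): max_ending_here = 9, max_so_far = 9
Position 3 (value 10): max_ending_here = 19, max_so_far = 19
Position 4 (value -8): max_ending_here = 11, max_so_far = 19
Position 5 (value 3): max_ending_here = 14, max_so_far = 19

Maximum subarray: [9, 10]
Maximum sum: 19

The maximum subarray is [9, 10] with sum 19. This subarray runs from index 2 to index 3.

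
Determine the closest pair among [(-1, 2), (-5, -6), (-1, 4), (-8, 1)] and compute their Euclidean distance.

Computing all pairwise distances among 4 points:

d((-1, 2), (-5, -6)) = 8.9443
d((-1, 2), (-1, 4)) = 2.0 <-- minimum
d((-1, 2), (-8, 1)) = 7.0711
d((-5, -6), (-1, 4)) = 10.7703
d((-5, -6), (-8, 1)) = 7.6158
d((-1, 4), (-8, 1)) = 7.6158

Closest pair: (-1, 2) and (-1, 4) with distance 2.0

The closest pair is (-1, 2) and (-1, 4) with Euclidean distance 2.0. For 4 points, brute-force pairwise comparison is shown above. For large n, the divide-and-conquer algorithm (sort by x, recurse on halves, check the dividing strip) achieves O(n log n).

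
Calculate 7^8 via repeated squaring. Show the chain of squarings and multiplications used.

Computing 7^8 by squaring (build up from 7^1; each line after the first costs one multiplication):

7^1 = 7
7^2 = (7^1)^2 = 7^2 = 49
7^4 = (7^2)^2 = 49^2 = 2401
7^8 = (7^4)^2 = 2401^2 = 5764801

Result: 5764801
Multiplications needed: 3 (3 lines after 7^1)

7^8 = 5764801. Using exponentiation by squaring, this requires 3 multiplications. The key idea: if the exponent is even, square the half-power; if odd, multiply by the base once.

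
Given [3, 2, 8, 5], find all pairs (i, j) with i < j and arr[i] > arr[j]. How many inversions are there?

Finding inversions in [3, 2, 8, 5]:

(0, 1): arr[0]=3 > arr[1]=2
(2, 3): arr[2]=8 > arr[3]=5

Total inversions: 2

The array has 2 inversion(s): (0,1), (2,3). Each pair (i,j) satisfies i < j and arr[i] > arr[j].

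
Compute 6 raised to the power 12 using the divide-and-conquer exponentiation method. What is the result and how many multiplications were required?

Computing 6^12 by squaring (build up from 6^1; each line after the first costs one multiplication):

6^1 = 6
6^2 = (6^1)^2 = 6^2 = 36
6^3 = 6 * 6^2 = 6 * 36 = 216
6^6 = (6^3)^2 = 216^2 = 46656
6^12 = (6^6)^2 = 46656^2 = 2176782336

Result: 2176782336
Multiplications needed: 4 (4 lines after 6^1)

6^12 = 2176782336. Using exponentiation by squaring, this requires 4 multiplications. The key idea: if the exponent is even, square the half-power; if odd, multiply by the base once.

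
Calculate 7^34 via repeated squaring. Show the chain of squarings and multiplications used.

Computing 7^34 by squaring (build up from 7^1; each line after the first costs one multiplication):

7^1 = 7
7^2 = (7^1)^2 = 7^2 = 49
7^4 = (7^2)^2 = 49^2 = 2401
7^8 = (7^4)^2 = 2401^2 = 5764801
7^16 = (7^8)^2 = 5764801^2 = 33232930569601
7^17 = 7 * 7^16 = 7 * 33232930569601 = 232630513987207
7^34 = (7^17)^2 = 232630513987207^2 = 54116956037952111668959660849

Result: 54116956037952111668959660849
Multiplications needed: 6 (6 lines after 7^1)

7^34 = 54116956037952111668959660849. Using exponentiation by squaring, this requires 6 multiplications. The key idea: if the exponent is even, square the half-power; if odd, multiply by the base once.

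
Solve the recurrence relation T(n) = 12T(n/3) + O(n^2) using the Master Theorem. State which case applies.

Master Theorem for T(n) = 12T(n/3) + O(n^2):

a = 12, b = 3, c = 2
log_b(a) = log_3(12) = 2.2619

Case 1: c = 2 < log_3(12) = 2.2619
T(n) = O(n^(log_3 12))

For T(n) = 12T(n/3) + O(n^2): log_3(12) = 2.2619. This is Case 1 of the Master Theorem (c < log_b(a), work dominated by leaves), giving O(n^(log_3 12)).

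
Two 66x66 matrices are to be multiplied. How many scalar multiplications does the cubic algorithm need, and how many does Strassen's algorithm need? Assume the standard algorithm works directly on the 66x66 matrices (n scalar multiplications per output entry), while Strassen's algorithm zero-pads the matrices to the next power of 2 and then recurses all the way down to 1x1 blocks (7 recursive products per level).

Matrix multiplication for 66x66 matrices:

Strassen's algorithm requires power-of-2 dimensions. Pad 66x66 to 128x128 (next power of 2).

Standard algorithm: 66^3 = 287496 multiplications
Strassen's algorithm: 7^(log2(128)) = 7^7 = 823543 multiplications
Difference: 287496 - 823543 = -536047 (Strassen uses MORE here due to padding overhead — for small or just-over-power-of-2 n, padding can outweigh the per-level savings)

Standard: 287496 multiplications (66^3). Strassen: 823543 multiplications (7^7, after padding to 128x128). Strassen reduces 8 recursive multiplications to 7 at each level.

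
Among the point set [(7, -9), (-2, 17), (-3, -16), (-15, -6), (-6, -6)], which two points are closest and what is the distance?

Computing all pairwise distances among 5 points:

d((7, -9), (-2, 17)) = 27.5136
d((7, -9), (-3, -16)) = 12.2066
d((7, -9), (-15, -6)) = 22.2036
d((7, -9), (-6, -6)) = 13.3417
d((-2, 17), (-3, -16)) = 33.0151
d((-2, 17), (-15, -6)) = 26.4197
d((-2, 17), (-6, -6)) = 23.3452
d((-3, -16), (-15, -6)) = 15.6205
d((-3, -16), (-6, -6)) = 10.4403
d((-15, -6), (-6, -6)) = 9.0 <-- minimum

Closest pair: (-15, -6) and (-6, -6) with distance 9.0

The closest pair is (-15, -6) and (-6, -6) with Euclidean distance 9.0. For 5 points, brute-force pairwise comparison is shown above. For large n, the divide-and-conquer algorithm (sort by x, recurse on halves, check the dividing strip) achieves O(n log n).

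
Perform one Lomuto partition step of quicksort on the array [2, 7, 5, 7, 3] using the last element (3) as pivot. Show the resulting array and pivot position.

Lomuto partition with pivot = 3:

Initial array: [2, 7, 5, 7, 3]

arr[0]=2 <= 3: swap with position 0, array becomes [2, 7, 5, 7, 3]
arr[1]=7 > 3: no swap
arr[2]=5 > 3: no swap
arr[3]=7 > 3: no swap

Place pivot at position 1: [2, 3, 5, 7, 7]
Pivot position: 1

After partitioning with pivot 3, the array becomes [2, 3, 5, 7, 7]. The pivot is placed at index 1. All elements to the left of the pivot are <= 3, and all elements to the right are > 3.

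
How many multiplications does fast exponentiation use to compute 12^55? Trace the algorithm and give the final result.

Computing 12^55 by squaring (build up from 12^1; each line after the first costs one multiplication):

12^1 = 12
12^2 = (12^1)^2 = 12^2 = 144
12^3 = 12 * 12^2 = 12 * 144 = 1728
12^6 = (12^3)^2 = 1728^2 = 2985984
12^12 = (12^6)^2 = 2985984^2 = 8916100448256
12^13 = 12 * 12^12 = 12 * 8916100448256 = 106993205379072
12^26 = (12^13)^2 = 106993205379072^2 = 11447545997288281555215581184
12^27 = 12 * 12^26 = 12 * 11447545997288281555215581184 = 137370551967459378662586974208
12^54 = (12^27)^2 = 137370551967459378662586974208^2 = 18870668547844457769972080826950345531368943638112857227264
12^55 = 12 * 12^54 = 12 * 18870668547844457769972080826950345531368943638112857227264 = 226448022574133493239664969923404146376427323657354286727168

Result: 226448022574133493239664969923404146376427323657354286727168
Multiplications needed: 9 (9 lines after 12^1)

12^55 = 226448022574133493239664969923404146376427323657354286727168. Using exponentiation by squaring, this requires 9 multiplications. The key idea: if the exponent is even, square the half-power; if odd, multiply by the base once.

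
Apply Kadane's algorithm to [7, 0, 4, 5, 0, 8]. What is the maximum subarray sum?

Using Kadane's algorithm on [7, 0, 4, 5, 0, 8]:

Scanning through the array:
Position 1 (value 0): max_ending_here = 7, max_so_far = 7
Position 2 (value 4): max_ending_here = 11, max_so_far = 11
Position 3 (value 5): max_ending_here = 16, max_so_far = 16
Position 4 (value 0): max_ending_here = 16, max_so_far = 16
Position 5 (value 8): max_ending_here = 24, max_so_far = 24

Maximum subarray: [7, 0, 4, 5, 0, 8]
Maximum sum: 24

The maximum subarray is [7, 0, 4, 5, 0, 8] with sum 24. This subarray runs from index 0 to index 5.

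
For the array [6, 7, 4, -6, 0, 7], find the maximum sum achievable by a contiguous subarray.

Using Kadane's algorithm on [6, 7, 4, -6, 0, 7]:

Scanning through the array:
Position 1 (value 7): max_ending_here = 13, max_so_far = 13
Position 2 (value 4): max_ending_here = 17, max_so_far = 17
Position 3 (value -6): max_ending_here = 11, max_so_far = 17
Position 4 (value 0): max_ending_here = 11, max_so_far = 17
Position 5 (value 7): max_ending_here = 18, max_so_far = 18

Maximum subarray: [6, 7, 4, -6, 0, 7]
Maximum sum: 18

The maximum subarray is [6, 7, 4, -6, 0, 7] with sum 18. This subarray runs from index 0 to index 5.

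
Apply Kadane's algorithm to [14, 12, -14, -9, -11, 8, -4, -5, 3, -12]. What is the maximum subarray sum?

Using Kadane's algorithm on [14, 12, -14, -9, -11, 8, -4, -5, 3, -12]:

Scanning through the array:
Position 1 (value 12): max_ending_here = 26, max_so_far = 26
Position 2 (value -14): max_ending_here = 12, max_so_far = 26
Position 3 (value -9): max_ending_here = 3, max_so_far = 26
Position 4 (value -11): max_ending_here = -8, max_so_far = 26
Position 5 (value 8): max_ending_here = 8, max_so_far = 26
Position 6 (value -4): max_ending_here = 4, max_so_far = 26
Position 7 (value -5): max_ending_here = -1, max_so_far = 26
Position 8 (value 3): max_ending_here = 3, max_so_far = 26
Position 9 (value -12): max_ending_here = -9, max_so_far = 26

Maximum subarray: [14, 12]
Maximum sum: 26

The maximum subarray is [14, 12] with sum 26. This subarray runs from index 0 to index 1.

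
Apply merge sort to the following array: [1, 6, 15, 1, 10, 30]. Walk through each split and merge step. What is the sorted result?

Merge sort trace:

Split: [1, 6, 15, 1, 10, 30] -> [1, 6, 15] and [1, 10, 30]
  Split: [1, 6, 15] -> [1] and [6, 15]
    Split: [6, 15] -> [6] and [15]
    Merge: [6] + [15] -> [6, 15]
  Merge: [1] + [6, 15] -> [1, 6, 15]
  Split: [1, 10, 30] -> [1] and [10, 30]
    Split: [10, 30] -> [10] and [30]
    Merge: [10] + [30] -> [10, 30]
  Merge: [1] + [10, 30] -> [1, 10, 30]
Merge: [1, 6, 15] + [1, 10, 30] -> [1, 1, 6, 10, 15, 30]

Final sorted array: [1, 1, 6, 10, 15, 30]

The merge sort proceeds by recursively splitting the array and merging sorted halves.
After all merges, the sorted array is [1, 1, 6, 10, 15, 30].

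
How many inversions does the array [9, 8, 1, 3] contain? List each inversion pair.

Finding inversions in [9, 8, 1, 3]:

(0, 1): arr[0]=9 > arr[1]=8
(0, 2): arr[0]=9 > arr[2]=1
(0, 3): arr[0]=9 > arr[3]=3
(1, 2): arr[1]=8 > arr[2]=1
(1, 3): arr[1]=8 > arr[3]=3

Total inversions: 5

The array has 5 inversion(s): (0,1), (0,2), (0,3), (1,2), (1,3). Each pair (i,j) satisfies i < j and arr[i] > arr[j].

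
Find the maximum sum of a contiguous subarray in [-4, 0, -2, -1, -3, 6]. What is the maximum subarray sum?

Using Kadane's algorithm on [-4, 0, -2, -1, -3, 6]:

Scanning through the array:
Position 1 (value 0): max_ending_here = 0, max_so_far = 0
Position 2 (value -2): max_ending_here = -2, max_so_far = 0
Position 3 (value -1): max_ending_here = -1, max_so_far = 0
Position 4 (value -3): max_ending_here = -3, max_so_far = 0
Position 5 (value 6): max_ending_here = 6, max_so_far = 6

Maximum subarray: [6]
Maximum sum: 6

The maximum subarray is [6] with sum 6. This subarray runs from index 5 to index 5.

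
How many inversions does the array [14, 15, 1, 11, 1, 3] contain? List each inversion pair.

Finding inversions in [14, 15, 1, 11, 1, 3]:

(0, 2): arr[0]=14 > arr[2]=1
(0, 3): arr[0]=14 > arr[3]=11
(0, 4): arr[0]=14 > arr[4]=1
(0, 5): arr[0]=14 > arr[5]=3
(1, 2): arr[1]=15 > arr[2]=1
(1, 3): arr[1]=15 > arr[3]=11
(1, 4): arr[1]=15 > arr[4]=1
(1, 5): arr[1]=15 > arr[5]=3
(3, 4): arr[3]=11 > arr[4]=1
(3, 5): arr[3]=11 > arr[5]=3

Total inversions: 10

The array has 10 inversion(s): (0,2), (0,3), (0,4), (0,5), (1,2), (1,3), (1,4), (1,5), (3,4), (3,5). Each pair (i,j) satisfies i < j and arr[i] > arr[j].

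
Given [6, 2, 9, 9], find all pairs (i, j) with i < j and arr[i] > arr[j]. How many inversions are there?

Finding inversions in [6, 2, 9, 9]:

(0, 1): arr[0]=6 > arr[1]=2

Total inversions: 1

The array has 1 inversion(s): (0,1). Each pair (i,j) satisfies i < j and arr[i] > arr[j].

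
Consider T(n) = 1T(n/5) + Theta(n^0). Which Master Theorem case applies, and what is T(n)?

Master Theorem for T(n) = 1T(n/5) + O(n^0):

a = 1, b = 5, c = 0
log_b(a) = log_5(1) = 0.0000

Case 2: c = 0 = log_5(1) = 0.0000
T(n) = O(n^0 log n) = O(log n)

For T(n) = 1T(n/5) + O(n^0): log_5(1) = 0.0000. This is Case 2 of the Master Theorem (c = log_b(a), equal work at all levels), giving O(log n).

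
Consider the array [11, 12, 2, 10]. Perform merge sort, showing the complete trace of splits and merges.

Merge sort trace:

Split: [11, 12, 2, 10] -> [11, 12] and [2, 10]
  Split: [11, 12] -> [11] and [12]
  Merge: [11] + [12] -> [11, 12]
  Split: [2, 10] -> [2] and [10]
  Merge: [2] + [10] -> [2, 10]
Merge: [11, 12] + [2, 10] -> [2, 10, 11, 12]

Final sorted array: [2, 10, 11, 12]

The merge sort proceeds by recursively splitting the array and merging sorted halves.
After all merges, the sorted array is [2, 10, 11, 12].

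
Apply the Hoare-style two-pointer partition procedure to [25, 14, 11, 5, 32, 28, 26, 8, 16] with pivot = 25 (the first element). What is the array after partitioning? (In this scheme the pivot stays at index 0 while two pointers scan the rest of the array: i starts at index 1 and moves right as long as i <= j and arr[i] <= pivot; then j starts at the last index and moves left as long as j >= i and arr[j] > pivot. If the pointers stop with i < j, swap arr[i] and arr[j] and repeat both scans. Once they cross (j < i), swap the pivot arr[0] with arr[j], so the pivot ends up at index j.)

Hoare-style two-pointer partition with pivot = 25:

Initial array: [25, 14, 11, 5, 32, 28, 26, 8, 16]

Pointers start at i = 1, j = 8.
i stops at index 4 (arr[4]=32 > 25), j stops at index 8 (arr[8]=16 <= 25): swap arr[4] and arr[8], array becomes [25, 14, 11, 5, 16, 28, 26, 8, 32]
i stops at index 5 (arr[5]=28 > 25), j stops at index 7 (arr[7]=8 <= 25): swap arr[5] and arr[7], array becomes [25, 14, 11, 5, 16, 8, 26, 28, 32]
i ends at 6, j ends at 5: the pointers have crossed (j < i), so scanning stops.

Swap pivot arr[0] with arr[5] to place pivot at position 5: [8, 14, 11, 5, 16, 25, 26, 28, 32]
Pivot position: 5

After partitioning with pivot 25, the array becomes [8, 14, 11, 5, 16, 25, 26, 28, 32]. The pivot is placed at index 5. All elements to the left of the pivot are <= 25, and all elements to the right are > 25.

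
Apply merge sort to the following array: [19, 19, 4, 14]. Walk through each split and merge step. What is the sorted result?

Merge sort trace:

Split: [19, 19, 4, 14] -> [19, 19] and [4, 14]
  Split: [19, 19] -> [19] and [19]
  Merge: [19] + [19] -> [19, 19]
  Split: [4, 14] -> [4] and [14]
  Merge: [4] + [14] -> [4, 14]
Merge: [19, 19] + [4, 14] -> [4, 14, 19, 19]

Final sorted array: [4, 14, 19, 19]

The merge sort proceeds by recursively splitting the array and merging sorted halves.
After all merges, the sorted array is [4, 14, 19, 19].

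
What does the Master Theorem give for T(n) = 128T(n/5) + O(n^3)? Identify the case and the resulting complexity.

Master Theorem for T(n) = 128T(n/5) + O(n^3):

a = 128, b = 5, c = 3
log_b(a) = log_5(128) = 3.0147

Case 1: c = 3 < log_5(128) = 3.0147
T(n) = O(n^(log_5 128))

For T(n) = 128T(n/5) + O(n^3): log_5(128) = 3.0147. This is Case 1 of the Master Theorem (c < log_b(a), work dominated by leaves), giving O(n^(log_5 128)).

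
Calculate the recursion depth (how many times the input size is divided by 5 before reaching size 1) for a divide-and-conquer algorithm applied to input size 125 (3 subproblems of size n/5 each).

For divide and conquer with division factor 5:

Problem sizes at each level:
Level 0: 125
Level 1: 25
Level 2: 5
Level 3: 1

The root is level 0 and the size-1 base case is level 3 (the tree spans levels 0 through 3, i.e. 4 levels counting the root), so the depth is the number of divisions: log_5(125) = 3

The recursion tree depth is log_5(125) = 3. At each level, the problem size is divided by 5, so it takes 3 divisions to reduce to a base case of size 1. The algorithm makes 3 recursive calls at each level.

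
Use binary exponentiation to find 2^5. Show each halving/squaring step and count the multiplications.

Computing 2^5 by squaring (build up from 2^1; each line after the first costs one multiplication):

2^1 = 2
2^2 = (2^1)^2 = 2^2 = 4
2^4 = (2^2)^2 = 4^2 = 16
2^5 = 2 * 2^4 = 2 * 16 = 32

Result: 32
Multiplications needed: 3 (3 lines after 2^1)

2^5 = 32. Using exponentiation by squaring, this requires 3 multiplications. The key idea: if the exponent is even, square the half-power; if odd, multiply by the base once.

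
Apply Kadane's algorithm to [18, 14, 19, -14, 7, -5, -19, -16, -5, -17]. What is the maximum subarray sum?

Using Kadane's algorithm on [18, 14, 19, -14, 7, -5, -19, -16, -5, -17]:

Scanning through the array:
Position 1 (value 14): max_ending_here = 32, max_so_far = 32
Position 2 (value 19): max_ending_here = 51, max_so_far = 51
Position 3 (value -14): max_ending_here = 37, max_so_far = 51
Position 4 (value 7): max_ending_here = 44, max_so_far = 51
Position 5 (value -5): max_ending_here = 39, max_so_far = 51
Position 6 (value -19): max_ending_here = 20, max_so_far = 51
Position 7 (value -16): max_ending_here = 4, max_so_far = 51
Position 8 (value -5): max_ending_here = -1, max_so_far = 51
Position 9 (value -17): max_ending_here = -17, max_so_far = 51

Maximum subarray: [18, 14, 19]
Maximum sum: 51

The maximum subarray is [18, 14, 19] with sum 51. This subarray runs from index 0 to index 2.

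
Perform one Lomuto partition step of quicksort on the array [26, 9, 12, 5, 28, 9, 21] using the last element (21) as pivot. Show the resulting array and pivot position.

Lomuto partition with pivot = 21:

Initial array: [26, 9, 12, 5, 28, 9, 21]

arr[0]=26 > 21: no swap
arr[1]=9 <= 21: swap with position 0, array becomes [9, 26, 12, 5, 28, 9, 21]
arr[2]=12 <= 21: swap with position 1, array becomes [9, 12, 26, 5, 28, 9, 21]
arr[3]=5 <= 21: swap with position 2, array becomes [9, 12, 5, 26, 28, 9, 21]
arr[4]=28 > 21: no swap
arr[5]=9 <= 21: swap with position 3, array becomes [9, 12, 5, 9, 28, 26, 21]

Place pivot at position 4: [9, 12, 5, 9, 21, 26, 28]
Pivot position: 4

After partitioning with pivot 21, the array becomes [9, 12, 5, 9, 21, 26, 28]. The pivot is placed at index 4. All elements to the left of the pivot are <= 21, and all elements to the right are > 21.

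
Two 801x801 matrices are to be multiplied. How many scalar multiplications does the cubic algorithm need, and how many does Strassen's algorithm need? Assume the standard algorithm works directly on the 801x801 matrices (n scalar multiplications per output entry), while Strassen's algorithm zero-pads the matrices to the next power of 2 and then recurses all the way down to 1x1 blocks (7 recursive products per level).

Matrix multiplication for 801x801 matrices:

Strassen's algorithm requires power-of-2 dimensions. Pad 801x801 to 1024x1024 (next power of 2).

Standard algorithm: 801^3 = 513922401 multiplications
Strassen's algorithm: 7^(log2(1024)) = 7^10 = 282475249 multiplications
Savings: 513922401 - 282475249 = 231447152 multiplications

Standard: 513922401 multiplications (801^3). Strassen: 282475249 multiplications (7^10, after padding to 1024x1024). Strassen reduces 8 recursive multiplications to 7 at each level.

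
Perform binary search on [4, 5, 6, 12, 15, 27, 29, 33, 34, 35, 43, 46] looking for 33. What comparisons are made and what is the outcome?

Binary search for 33 in [4, 5, 6, 12, 15, 27, 29, 33, 34, 35, 43, 46]:

lo=0, hi=11, mid=5, arr[mid]=27 -> 27 < 33, search right half
lo=6, hi=11, mid=8, arr[mid]=34 -> 34 > 33, search left half
lo=6, hi=7, mid=6, arr[mid]=29 -> 29 < 33, search right half
lo=7, hi=7, mid=7, arr[mid]=33 -> Found target at index 7!

Binary search finds 33 at index 7 after 4 comparisons. The search repeatedly halves the search space by comparing with the middle element.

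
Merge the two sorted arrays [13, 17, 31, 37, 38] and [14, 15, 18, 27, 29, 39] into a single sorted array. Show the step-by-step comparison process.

Merging process:

Compare 13 vs 14: take 13 from left. Merged: [13]
Compare 17 vs 14: take 14 from right. Merged: [13, 14]
Compare 17 vs 15: take 15 from right. Merged: [13, 14, 15]
Compare 17 vs 18: take 17 from left. Merged: [13, 14, 15, 17]
Compare 31 vs 18: take 18 from right. Merged: [13, 14, 15, 17, 18]
Compare 31 vs 27: take 27 from right. Merged: [13, 14, 15, 17, 18, 27]
Compare 31 vs 29: take 29 from right. Merged: [13, 14, 15, 17, 18, 27, 29]
Compare 31 vs 39: take 31 from left. Merged: [13, 14, 15, 17, 18, 27, 29, 31]
Compare 37 vs 39: take 37 from left. Merged: [13, 14, 15, 17, 18, 27, 29, 31, 37]
Compare 38 vs 39: take 38 from left. Merged: [13, 14, 15, 17, 18, 27, 29, 31, 37, 38]
Append remaining from right: [39]. Merged: [13, 14, 15, 17, 18, 27, 29, 31, 37, 38, 39]

Final merged array: [13, 14, 15, 17, 18, 27, 29, 31, 37, 38, 39]
Total comparisons: 10

The merged array is [13, 14, 15, 17, 18, 27, 29, 31, 37, 38, 39], requiring 10 comparisons. The merge step runs in O(n) time where n is the total number of elements.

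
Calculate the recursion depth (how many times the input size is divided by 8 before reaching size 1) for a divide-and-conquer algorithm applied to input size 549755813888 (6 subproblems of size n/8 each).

For divide and conquer with division factor 8:

Problem sizes at each level:
Level 0: 549755813888
Level 1: 68719476736
Level 2: 8589934592
Level 3: 1073741824
Level 4: 134217728
Level 5: 16777216
Level 6: 2097152
Level 7: 262144
Level 8: 32768
Level 9: 4096
Level 10: 512
Level 11: 64
Level 12: 8
Level 13: 1

The root is level 0 and the size-1 base case is level 13 (the tree spans levels 0 through 13, i.e. 14 levels counting the root), so the depth is the number of divisions: log_8(549755813888) = 13

The recursion tree depth is log_8(549755813888) = 13. At each level, the problem size is divided by 8, so it takes 13 divisions to reduce to a base case of size 1. The algorithm makes 6 recursive calls at each level.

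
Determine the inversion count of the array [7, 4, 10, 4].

Finding inversions in [7, 4, 10, 4]:

(0, 1): arr[0]=7 > arr[1]=4
(0, 3): arr[0]=7 > arr[3]=4
(2, 3): arr[2]=10 > arr[3]=4

Total inversions: 3

The array has 3 inversion(s): (0,1), (0,3), (2,3). Each pair (i,j) satisfies i < j and arr[i] > arr[j].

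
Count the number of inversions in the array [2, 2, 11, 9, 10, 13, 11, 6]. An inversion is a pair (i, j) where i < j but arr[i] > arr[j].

Finding inversions in [2, 2, 11, 9, 10, 13, 11, 6]:

(2, 3): arr[2]=11 > arr[3]=9
(2, 4): arr[2]=11 > arr[4]=10
(2, 7): arr[2]=11 > arr[7]=6
(3, 7): arr[3]=9 > arr[7]=6
(4, 7): arr[4]=10 > arr[7]=6
(5, 6): arr[5]=13 > arr[6]=11
(5, 7): arr[5]=13 > arr[7]=6
(6, 7): arr[6]=11 > arr[7]=6

Total inversions: 8

The array has 8 inversion(s): (2,3), (2,4), (2,7), (3,7), (4,7), (5,6), (5,7), (6,7). Each pair (i,j) satisfies i < j and arr[i] > arr[j].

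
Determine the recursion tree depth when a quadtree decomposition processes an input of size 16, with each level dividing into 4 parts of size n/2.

For divide and conquer with division factor 2:

Problem sizes at each level:
Level 0: 16
Level 1: 8
Level 2: 4
Level 3: 2
Level 4: 1

The root is level 0 and the size-1 base case is level 4 (the tree spans levels 0 through 4, i.e. 5 levels counting the root), so the depth is the number of divisions: log_2(16) = 4

The recursion tree depth is log_2(16) = 4. At each level, the problem size is divided by 2, so it takes 4 divisions to reduce to a base case of size 1. The algorithm makes 4 recursive calls at each level.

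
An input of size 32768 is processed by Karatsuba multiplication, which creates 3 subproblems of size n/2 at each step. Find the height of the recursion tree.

For divide and conquer with division factor 2:

Problem sizes at each level:
Level 0: 32768
Level 1: 16384
Level 2: 8192
Level 3: 4096
Level 4: 2048
Level 5: 1024
Level 6: 512
Level 7: 256
Level 8: 128
Level 9: 64
Level 10: 32
Level 11: 16
Level 12: 8
Level 13: 4
Level 14: 2
Level 15: 1

The root is level 0 and the size-1 base case is level 15 (the tree spans levels 0 through 15, i.e. 16 levels counting the root), so the depth is the number of divisions: log_2(32768) = 15

The recursion tree depth is log_2(32768) = 15. At each level, the problem size is divided by 2, so it takes 15 divisions to reduce to a base case of size 1. The algorithm makes 3 recursive calls at each level.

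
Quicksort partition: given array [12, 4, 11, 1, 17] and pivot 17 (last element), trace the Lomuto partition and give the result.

Lomuto partition with pivot = 17:

Initial array: [12, 4, 11, 1, 17]

arr[0]=12 <= 17: swap with position 0, array becomes [12, 4, 11, 1, 17]
arr[1]=4 <= 17: swap with position 1, array becomes [12, 4, 11, 1, 17]
arr[2]=11 <= 17: swap with position 2, array becomes [12, 4, 11, 1, 17]
arr[3]=1 <= 17: swap with position 3, array becomes [12, 4, 11, 1, 17]

Place pivot at position 4: [12, 4, 11, 1, 17]
Pivot position: 4

After partitioning with pivot 17, the array becomes [12, 4, 11, 1, 17]. The pivot is placed at index 4. All elements to the left of the pivot are <= 17, and all elements to the right are > 17.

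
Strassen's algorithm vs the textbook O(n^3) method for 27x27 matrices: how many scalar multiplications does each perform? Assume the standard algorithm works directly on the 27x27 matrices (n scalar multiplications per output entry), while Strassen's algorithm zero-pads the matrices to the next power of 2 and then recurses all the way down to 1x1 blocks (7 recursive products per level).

Matrix multiplication for 27x27 matrices:

Strassen's algorithm requires power-of-2 dimensions. Pad 27x27 to 32x32 (next power of 2).

Standard algorithm: 27^3 = 19683 multiplications
Strassen's algorithm: 7^(log2(32)) = 7^5 = 16807 multiplications
Savings: 19683 - 16807 = 2876 multiplications

Standard: 19683 multiplications (27^3). Strassen: 16807 multiplications (7^5, after padding to 32x32). Strassen reduces 8 recursive multiplications to 7 at each level.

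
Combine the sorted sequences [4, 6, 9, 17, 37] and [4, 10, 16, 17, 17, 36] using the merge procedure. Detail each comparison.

Merging process:

Compare 4 vs 4: take 4 from left. Merged: [4]
Compare 6 vs 4: take 4 from right. Merged: [4, 4]
Compare 6 vs 10: take 6 from left. Merged: [4, 4, 6]
Compare 9 vs 10: take 9 from left. Merged: [4, 4, 6, 9]
Compare 17 vs 10: take 10 from right. Merged: [4, 4, 6, 9, 10]
Compare 17 vs 16: take 16 from right. Merged: [4, 4, 6, 9, 10, 16]
Compare 17 vs 17: take 17 from left. Merged: [4, 4, 6, 9, 10, 16, 17]
Compare 37 vs 17: take 17 from right. Merged: [4, 4, 6, 9, 10, 16, 17, 17]
Compare 37 vs 17: take 17 from right. Merged: [4, 4, 6, 9, 10, 16, 17, 17, 17]
Compare 37 vs 36: take 36 from right. Merged: [4, 4, 6, 9, 10, 16, 17, 17, 17, 36]
Append remaining from left: [37]. Merged: [4, 4, 6, 9, 10, 16, 17, 17, 17, 36, 37]

Final merged array: [4, 4, 6, 9, 10, 16, 17, 17, 17, 36, 37]
Total comparisons: 10

The merged array is [4, 4, 6, 9, 10, 16, 17, 17, 17, 36, 37], requiring 10 comparisons. The merge step runs in O(n) time where n is the total number of elements.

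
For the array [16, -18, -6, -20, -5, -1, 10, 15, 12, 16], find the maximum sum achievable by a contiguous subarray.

Using Kadane's algorithm on [16, -18, -6, -20, -5, -1, 10, 15, 12, 16]:

Scanning through the array:
Position 1 (value -18): max_ending_here = -2, max_so_far = 16
Position 2 (value -6): max_ending_here = -6, max_so_far = 16
Position 3 (value -20): max_ending_here = -20, max_so_far = 16
Position 4 (value -5): max_ending_here = -5, max_so_far = 16
Position 5 (value -1): max_ending_here = -1, max_so_far = 16
Position 6 (value 10): max_ending_here = 10, max_so_far = 16
Position 7 (value 15): max_ending_here = 25, max_so_far = 25
Position 8 (value 12): max_ending_here = 37, max_so_far = 37
Position 9 (value 16): max_ending_here = 53, max_so_far = 53

Maximum subarray: [10, 15, 12, 16]
Maximum sum: 53

The maximum subarray is [10, 15, 12, 16] with sum 53. This subarray runs from index 6 to index 9.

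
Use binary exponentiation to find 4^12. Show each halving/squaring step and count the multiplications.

Computing 4^12 by squaring (build up from 4^1; each line after the first costs one multiplication):

4^1 = 4
4^2 = (4^1)^2 = 4^2 = 16
4^3 = 4 * 4^2 = 4 * 16 = 64
4^6 = (4^3)^2 = 64^2 = 4096
4^12 = (4^6)^2 = 4096^2 = 16777216

Result: 16777216
Multiplications needed: 4 (4 lines after 4^1)

4^12 = 16777216. Using exponentiation by squaring, this requires 4 multiplications. The key idea: if the exponent is even, square the half-power; if odd, multiply by the base once.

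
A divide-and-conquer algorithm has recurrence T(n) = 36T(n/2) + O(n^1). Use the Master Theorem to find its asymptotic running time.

Master Theorem for T(n) = 36T(n/2) + O(n^1):

a = 36, b = 2, c = 1
log_b(a) = log_2(36) = 5.1699

Case 1: c = 1 < log_2(36) = 5.1699
T(n) = O(n^(log_2 36))

For T(n) = 36T(n/2) + O(n^1): log_2(36) = 5.1699. This is Case 1 of the Master Theorem (c < log_b(a), work dominated by leaves), giving O(n^(log_2 36)).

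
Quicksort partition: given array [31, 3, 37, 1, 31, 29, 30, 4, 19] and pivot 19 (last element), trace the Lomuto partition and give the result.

Lomuto partition with pivot = 19:

Initial array: [31, 3, 37, 1, 31, 29, 30, 4, 19]

arr[0]=31 > 19: no swap
arr[1]=3 <= 19: swap with position 0, array becomes [3, 31, 37, 1, 31, 29, 30, 4, 19]
arr[2]=37 > 19: no swap
arr[3]=1 <= 19: swap with position 1, array becomes [3, 1, 37, 31, 31, 29, 30, 4, 19]
arr[4]=31 > 19: no swap
arr[5]=29 > 19: no swap
arr[6]=30 > 19: no swap
arr[7]=4 <= 19: swap with position 2, array becomes [3, 1, 4, 31, 31, 29, 30, 37, 19]

Place pivot at position 3: [3, 1, 4, 19, 31, 29, 30, 37, 31]
Pivot position: 3

After partitioning with pivot 19, the array becomes [3, 1, 4, 19, 31, 29, 30, 37, 31]. The pivot is placed at index 3. All elements to the left of the pivot are <= 19, and all elements to the right are > 19.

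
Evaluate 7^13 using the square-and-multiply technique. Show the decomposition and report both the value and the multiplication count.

Computing 7^13 by squaring (build up from 7^1; each line after the first costs one multiplication):

7^1 = 7
7^2 = (7^1)^2 = 7^2 = 49
7^3 = 7 * 7^2 = 7 * 49 = 343
7^6 = (7^3)^2 = 343^2 = 117649
7^12 = (7^6)^2 = 117649^2 = 13841287201
7^13 = 7 * 7^12 = 7 * 13841287201 = 96889010407

Result: 96889010407
Multiplications needed: 5 (5 lines after 7^1)

7^13 = 96889010407. Using exponentiation by squaring, this requires 5 multiplications. The key idea: if the exponent is even, square the half-power; if odd, multiply by the base once.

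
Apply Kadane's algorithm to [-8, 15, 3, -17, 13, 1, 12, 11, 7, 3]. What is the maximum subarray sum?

Using Kadane's algorithm on [-8, 15, 3, -17, 13, 1, 12, 11, 7, 3]:

Scanning through the array:
Position 1 (value 15): max_ending_here = 15, max_so_far = 15
Position 2 (value 3): max_ending_here = 18, max_so_far = 18
Position 3 (value -17): max_ending_here = 1, max_so_far = 18
Position 4 (value 13): max_ending_here = 14, max_so_far = 18
Position 5 (value 1): max_ending_here = 15, max_so_far = 18
Position 6 (value 12): max_ending_here = 27, max_so_far = 27
Position 7 (value 11): max_ending_here = 38, max_so_far = 38
Position 8 (value 7): max_ending_here = 45, max_so_far = 45
Position 9 (value 3): max_ending_here = 48, max_so_far = 48

Maximum subarray: [15, 3, -17, 13, 1, 12, 11, 7, 3]
Maximum sum: 48

The maximum subarray is [15, 3, -17, 13, 1, 12, 11, 7, 3] with sum 48. This subarray runs from index 1 to index 9.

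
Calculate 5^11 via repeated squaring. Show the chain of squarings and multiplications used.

Computing 5^11 by squaring (build up from 5^1; each line after the first costs one multiplication):

5^1 = 5
5^2 = (5^1)^2 = 5^2 = 25
5^4 = (5^2)^2 = 25^2 = 625
5^5 = 5 * 5^4 = 5 * 625 = 3125
5^10 = (5^5)^2 = 3125^2 = 9765625
5^11 = 5 * 5^10 = 5 * 9765625 = 48828125

Result: 48828125
Multiplications needed: 5 (5 lines after 5^1)

5^11 = 48828125. Using exponentiation by squaring, this requires 5 multiplications. The key idea: if the exponent is even, square the half-power; if odd, multiply by the base once.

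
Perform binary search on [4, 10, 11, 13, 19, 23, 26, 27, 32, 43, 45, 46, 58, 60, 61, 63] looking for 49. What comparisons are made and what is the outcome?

Binary search for 49 in [4, 10, 11, 13, 19, 23, 26, 27, 32, 43, 45, 46, 58, 60, 61, 63]:

lo=0, hi=15, mid=7, arr[mid]=27 -> 27 < 49, search right half
lo=8, hi=15, mid=11, arr[mid]=46 -> 46 < 49, search right half
lo=12, hi=15, mid=13, arr[mid]=60 -> 60 > 49, search left half
lo=12, hi=12, mid=12, arr[mid]=58 -> 58 > 49, search left half
lo=12 > hi=11, target 49 not found

Binary search determines that 49 is not in the array after 4 comparisons. The search space was exhausted without finding the target.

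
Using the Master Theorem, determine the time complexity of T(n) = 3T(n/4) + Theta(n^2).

Master Theorem for T(n) = 3T(n/4) + O(n^2):

a = 3, b = 4, c = 2
log_b(a) = log_4(3) = 0.7925

Case 3: c = 2 > log_4(3) = 0.7925
T(n) = O(n^2) = O(n^2)

For T(n) = 3T(n/4) + O(n^2): log_4(3) = 0.7925. This is Case 3 of the Master Theorem (c > log_b(a), work dominated by root), giving O(n^2).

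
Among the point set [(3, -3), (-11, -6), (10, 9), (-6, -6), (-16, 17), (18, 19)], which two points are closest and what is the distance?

Computing all pairwise distances among 6 points:

d((3, -3), (-11, -6)) = 14.3178
d((3, -3), (10, 9)) = 13.8924
d((3, -3), (-6, -6)) = 9.4868
d((3, -3), (-16, 17)) = 27.5862
d((3, -3), (18, 19)) = 26.6271
d((-11, -6), (10, 9)) = 25.807
d((-11, -6), (-6, -6)) = 5.0 <-- minimum
d((-11, -6), (-16, 17)) = 23.5372
d((-11, -6), (18, 19)) = 38.2884
d((10, 9), (-6, -6)) = 21.9317
d((10, 9), (-16, 17)) = 27.2029
d((10, 9), (18, 19)) = 12.8062
d((-6, -6), (-16, 17)) = 25.0799
d((-6, -6), (18, 19)) = 34.6554
d((-16, 17), (18, 19)) = 34.0588

Closest pair: (-11, -6) and (-6, -6) with distance 5.0

The closest pair is (-11, -6) and (-6, -6) with Euclidean distance 5.0. For 6 points, brute-force pairwise comparison is shown above. For large n, the divide-and-conquer algorithm (sort by x, recurse on halves, check the dividing strip) achieves O(n log n).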